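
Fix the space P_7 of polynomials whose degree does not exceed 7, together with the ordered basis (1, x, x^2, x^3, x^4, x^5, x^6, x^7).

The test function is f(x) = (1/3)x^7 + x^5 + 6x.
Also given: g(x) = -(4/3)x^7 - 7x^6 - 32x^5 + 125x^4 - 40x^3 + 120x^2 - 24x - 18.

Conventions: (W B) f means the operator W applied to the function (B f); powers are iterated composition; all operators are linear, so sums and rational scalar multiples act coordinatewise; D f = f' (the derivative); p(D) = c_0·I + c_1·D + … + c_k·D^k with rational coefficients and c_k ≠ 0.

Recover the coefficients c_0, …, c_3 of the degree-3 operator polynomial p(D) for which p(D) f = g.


D^0 f = (1/3)x^7 + x^5 + 6x
D^1 f = (7/3)x^6 + 5x^4 + 6
D^2 f = 14x^5 + 20x^3
D^3 f = 70x^4 + 60x^2
matching coefficients of g against c_0 f + c_1 Df + … from the top degree down determines the c_i
solution: c_0 = -4, c_1 = -3, c_2 = -2, c_3 = 2

p(D) = -4·I − 3·D − 2·D^2 + 2·D^3, i.e. c_0 = -4, c_1 = -3, c_2 = -2, c_3 = 2


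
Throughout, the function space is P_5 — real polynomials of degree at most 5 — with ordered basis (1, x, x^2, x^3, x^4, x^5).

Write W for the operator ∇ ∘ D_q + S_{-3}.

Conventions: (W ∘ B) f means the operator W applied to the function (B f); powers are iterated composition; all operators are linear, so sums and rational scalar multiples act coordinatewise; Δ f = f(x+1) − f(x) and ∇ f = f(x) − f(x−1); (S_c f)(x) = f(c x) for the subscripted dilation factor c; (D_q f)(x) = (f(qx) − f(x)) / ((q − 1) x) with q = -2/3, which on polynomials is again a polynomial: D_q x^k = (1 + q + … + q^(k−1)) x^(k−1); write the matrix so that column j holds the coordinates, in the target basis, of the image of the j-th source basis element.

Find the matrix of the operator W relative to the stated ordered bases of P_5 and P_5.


the matrix is [[1, 0, 1/3, -7/9, 13/27, -55/81]; [0, -3, 0, 14/9, -13/9, 220/81]; [0, 0, 9, 0, 13/9, -110/27]; [0, 0, 0, -27, 0, 220/81]; [0, 0, 0, 0, 81, 0]; [0, 0, 0, 0, 0, -243]] (rows listed top to bottom)

image of 1: 1
image of x: -3x
image of x^2: 9x^2 + 1/3
image of x^3: -27x^3 + (14/9)x - 7/9
image of x^4: 81x^4 + (13/9)x^2 - (13/9)x + 13/27
image of x^5: -243x^5 + (220/81)x^3 - (110/27)x^2 + (220/81)x - 55/81
each image's coordinates form column j of the matrix


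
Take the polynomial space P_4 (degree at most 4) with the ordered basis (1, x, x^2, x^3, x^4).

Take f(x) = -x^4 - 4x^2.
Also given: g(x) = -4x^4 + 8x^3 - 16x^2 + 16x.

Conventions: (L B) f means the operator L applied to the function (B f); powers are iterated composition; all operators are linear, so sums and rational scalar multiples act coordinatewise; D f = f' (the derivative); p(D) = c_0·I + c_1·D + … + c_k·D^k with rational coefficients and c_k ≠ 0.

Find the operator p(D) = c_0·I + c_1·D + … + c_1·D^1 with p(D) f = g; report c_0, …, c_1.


c_0 = 4, c_1 = -2

D^0 f = -x^4 - 4x^2
D^1 f = -4x^3 - 8x
matching coefficients of g against c_0 f + c_1 Df + … from the top degree down determines the c_i
solution: c_0 = 4, c_1 = -2


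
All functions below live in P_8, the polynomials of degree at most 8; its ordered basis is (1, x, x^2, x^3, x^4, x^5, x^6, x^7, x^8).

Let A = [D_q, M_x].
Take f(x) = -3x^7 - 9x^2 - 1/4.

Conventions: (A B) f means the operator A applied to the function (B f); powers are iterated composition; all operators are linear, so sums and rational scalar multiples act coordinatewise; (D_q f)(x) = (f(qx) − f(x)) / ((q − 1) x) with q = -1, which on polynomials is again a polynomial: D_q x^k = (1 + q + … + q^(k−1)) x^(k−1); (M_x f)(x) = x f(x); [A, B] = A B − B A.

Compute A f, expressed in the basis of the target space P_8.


M_x f = -3x^8 - 9x^3 - (1/4)x
D_q M_x f = -9x^2 - 1/4
D_q f = -3x^6
M_x D_q f = -3x^7
[D_q, M_x] f = 3x^7 - 9x^2 - 1/4

g(x) = 3x^7 - 9x^2 - 1/4


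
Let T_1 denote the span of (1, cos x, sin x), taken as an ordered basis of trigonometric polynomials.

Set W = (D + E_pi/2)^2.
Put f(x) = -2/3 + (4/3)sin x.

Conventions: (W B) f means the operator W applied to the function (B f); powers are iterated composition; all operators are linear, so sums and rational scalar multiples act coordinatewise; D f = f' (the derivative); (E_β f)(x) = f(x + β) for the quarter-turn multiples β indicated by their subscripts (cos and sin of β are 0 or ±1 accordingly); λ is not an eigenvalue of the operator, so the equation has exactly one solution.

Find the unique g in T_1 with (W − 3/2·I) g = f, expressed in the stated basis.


write g with unknown coordinates in the stated basis and equate coefficients in (W − 3/2·I) g = f
solving from the highest basis element down gives g = 4/3 - (8/33)sin x
check: W g = 4/3 + (32/33)sin x
so W g − 3/2·g = -2/3 + (4/3)sin x = f ✓

the image equals g(x) = 4/3 - (8/33)sin x


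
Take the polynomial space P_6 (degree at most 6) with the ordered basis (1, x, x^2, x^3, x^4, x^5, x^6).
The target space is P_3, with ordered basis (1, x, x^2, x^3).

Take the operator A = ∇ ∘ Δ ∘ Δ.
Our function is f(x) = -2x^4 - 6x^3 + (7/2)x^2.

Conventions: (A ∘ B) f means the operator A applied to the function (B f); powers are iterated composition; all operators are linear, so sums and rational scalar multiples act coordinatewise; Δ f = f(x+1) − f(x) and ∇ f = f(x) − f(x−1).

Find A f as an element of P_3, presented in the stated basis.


the result is g(x) = -48x - 60

Δ f = -8x^3 - 30x^2 - 19x - 9/2
Δ Δ f = -24x^2 - 84x - 57
∇ (Δ ∘ Δ) f = -48x - 60


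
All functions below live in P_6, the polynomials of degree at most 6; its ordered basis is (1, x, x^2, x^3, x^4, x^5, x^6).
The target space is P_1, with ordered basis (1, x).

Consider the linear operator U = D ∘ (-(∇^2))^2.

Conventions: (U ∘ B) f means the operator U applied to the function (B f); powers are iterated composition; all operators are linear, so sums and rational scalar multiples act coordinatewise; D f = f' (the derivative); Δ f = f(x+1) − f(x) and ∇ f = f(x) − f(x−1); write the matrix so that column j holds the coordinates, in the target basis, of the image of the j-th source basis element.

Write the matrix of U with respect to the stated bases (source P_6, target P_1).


the matrix is [[0, 0, 0, 0, 0, 120, -1440]; [0, 0, 0, 0, 0, 0, 720]] (rows listed top to bottom)

image of 1: 0
image of x: 0
image of x^2: 0
image of x^3: 0
image of x^4: 0
image of x^5: 120
image of x^6: 720x - 1440
each image's coordinates form column j of the matrix


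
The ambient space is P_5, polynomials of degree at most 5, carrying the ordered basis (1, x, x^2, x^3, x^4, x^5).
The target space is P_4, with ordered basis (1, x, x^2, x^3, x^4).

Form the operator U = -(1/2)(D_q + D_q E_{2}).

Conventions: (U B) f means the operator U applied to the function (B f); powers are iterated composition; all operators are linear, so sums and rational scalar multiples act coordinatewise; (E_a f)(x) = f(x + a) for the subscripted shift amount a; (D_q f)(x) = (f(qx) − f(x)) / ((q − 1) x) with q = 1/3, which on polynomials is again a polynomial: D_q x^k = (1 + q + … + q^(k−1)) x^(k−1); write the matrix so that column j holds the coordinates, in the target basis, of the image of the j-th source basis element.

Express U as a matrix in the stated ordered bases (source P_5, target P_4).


the matrix is [[0, -1, -2, -6, -16, -40]; [0, 0, -4/3, -4, -16, -160/3]; [0, 0, 0, -13/9, -52/9, -260/9]; [0, 0, 0, 0, -40/27, -200/27]; [0, 0, 0, 0, 0, -121/81]] (rows listed top to bottom)

image of 1: 0
image of x: -1
image of x^2: -(4/3)x - 2
image of x^3: -(13/9)x^2 - 4x - 6
image of x^4: -(40/27)x^3 - (52/9)x^2 - 16x - 16
image of x^5: -(121/81)x^4 - (200/27)x^3 - (260/9)x^2 - (160/3)x - 40
each image's coordinates form column j of the matrix


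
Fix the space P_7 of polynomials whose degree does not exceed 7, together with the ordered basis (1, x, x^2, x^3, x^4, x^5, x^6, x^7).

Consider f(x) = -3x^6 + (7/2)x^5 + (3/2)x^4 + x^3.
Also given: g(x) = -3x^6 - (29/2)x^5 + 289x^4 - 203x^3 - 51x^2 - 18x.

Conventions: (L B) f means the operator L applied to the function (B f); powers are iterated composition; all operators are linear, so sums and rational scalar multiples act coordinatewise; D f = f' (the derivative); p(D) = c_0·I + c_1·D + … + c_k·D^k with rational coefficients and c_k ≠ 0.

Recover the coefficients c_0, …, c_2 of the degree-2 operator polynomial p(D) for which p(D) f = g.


D^0 f = -3x^6 + (7/2)x^5 + (3/2)x^4 + x^3
D^1 f = -18x^5 + (35/2)x^4 + 6x^3 + 3x^2
D^2 f = -90x^4 + 70x^3 + 18x^2 + 6x
matching coefficients of g against c_0 f + c_1 Df + … from the top degree down determines the c_i
solution: c_0 = 1, c_1 = 1, c_2 = -3

p(D) = I + D − 3·D^2, i.e. c_0 = 1, c_1 = 1, c_2 = -3


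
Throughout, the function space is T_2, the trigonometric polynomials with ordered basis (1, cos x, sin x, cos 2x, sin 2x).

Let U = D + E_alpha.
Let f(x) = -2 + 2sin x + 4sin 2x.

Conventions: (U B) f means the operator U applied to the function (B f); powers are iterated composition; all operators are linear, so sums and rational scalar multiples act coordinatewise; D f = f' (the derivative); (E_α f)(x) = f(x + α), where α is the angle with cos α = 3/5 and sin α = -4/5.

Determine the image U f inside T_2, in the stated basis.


the result is g(x) = -2 + (2/5)cos x + (6/5)sin x + (104/25)cos 2x - (28/25)sin 2x

D f = 2cos x + 8cos 2x
E_alpha f = -2 - (8/5)cos x + (6/5)sin x - (96/25)cos 2x - (28/25)sin 2x
(D + E_alpha) f = -2 + (2/5)cos x + (6/5)sin x + (104/25)cos 2x - (28/25)sin 2x


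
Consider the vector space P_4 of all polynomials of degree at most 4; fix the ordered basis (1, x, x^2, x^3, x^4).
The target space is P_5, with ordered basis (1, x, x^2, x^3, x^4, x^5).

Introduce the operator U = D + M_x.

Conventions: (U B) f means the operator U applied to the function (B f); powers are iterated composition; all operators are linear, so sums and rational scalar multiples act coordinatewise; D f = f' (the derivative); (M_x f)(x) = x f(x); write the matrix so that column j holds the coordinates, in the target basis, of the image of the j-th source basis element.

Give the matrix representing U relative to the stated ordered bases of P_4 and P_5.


the matrix is [[0, 1, 0, 0, 0]; [1, 0, 2, 0, 0]; [0, 1, 0, 3, 0]; [0, 0, 1, 0, 4]; [0, 0, 0, 1, 0]; [0, 0, 0, 0, 1]] (rows listed top to bottom)

image of 1: x
image of x: x^2 + 1
image of x^2: x^3 + 2x
image of x^3: x^4 + 3x^2
image of x^4: x^5 + 4x^3
each image's coordinates form column j of the matrix


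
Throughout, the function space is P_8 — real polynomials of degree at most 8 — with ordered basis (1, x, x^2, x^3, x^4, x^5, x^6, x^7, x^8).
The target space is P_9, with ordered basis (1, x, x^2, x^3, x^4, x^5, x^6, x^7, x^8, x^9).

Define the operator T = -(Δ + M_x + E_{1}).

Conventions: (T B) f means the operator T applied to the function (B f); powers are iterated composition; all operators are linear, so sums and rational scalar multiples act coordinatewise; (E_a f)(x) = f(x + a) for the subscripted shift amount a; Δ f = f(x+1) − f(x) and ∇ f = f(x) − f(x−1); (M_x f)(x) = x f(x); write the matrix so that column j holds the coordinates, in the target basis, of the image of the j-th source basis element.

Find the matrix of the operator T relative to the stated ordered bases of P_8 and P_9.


image of 1: -x - 1
image of x: -x^2 - x - 2
image of x^2: -x^3 - x^2 - 4x - 2
image of x^3: -x^4 - x^3 - 6x^2 - 6x - 2
image of x^4: -x^5 - x^4 - 8x^3 - 12x^2 - 8x - 2
image of x^5: -x^6 - x^5 - 10x^4 - 20x^3 - 20x^2 - 10x - 2
image of x^6: -x^7 - x^6 - 12x^5 - 30x^4 - 40x^3 - 30x^2 - 12x - 2
image of x^7: -x^8 - x^7 - 14x^6 - 42x^5 - 70x^4 - 70x^3 - 42x^2 - 14x - 2
image of x^8: -x^9 - x^8 - 16x^7 - 56x^6 - 112x^5 - 140x^4 - 112x^3 - 56x^2 - 16x - 2
each image's coordinates form column j of the matrix

the matrix is [[-1, -2, -2, -2, -2, -2, -2, -2, -2]; [-1, -1, -4, -6, -8, -10, -12, -14, -16]; [0, -1, -1, -6, -12, -20, -30, -42, -56]; [0, 0, -1, -1, -8, -20, -40, -70, -112]; [0, 0, 0, -1, -1, -10, -30, -70, -140]; [0, 0, 0, 0, -1, -1, -12, -42, -112]; [0, 0, 0, 0, 0, -1, -1, -14, -56]; [0, 0, 0, 0, 0, 0, -1, -1, -16]; [0, 0, 0, 0, 0, 0, 0, -1, -1]; [0, 0, 0, 0, 0, 0, 0, 0, -1]] (rows listed top to bottom)


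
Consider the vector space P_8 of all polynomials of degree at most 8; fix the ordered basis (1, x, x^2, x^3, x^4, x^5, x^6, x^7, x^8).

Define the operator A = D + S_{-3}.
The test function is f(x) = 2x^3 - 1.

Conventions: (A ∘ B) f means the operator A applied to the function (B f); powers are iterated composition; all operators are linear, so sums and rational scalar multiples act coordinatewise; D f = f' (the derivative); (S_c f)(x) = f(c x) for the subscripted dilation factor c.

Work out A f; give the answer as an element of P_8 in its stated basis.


g(x) = -54x^3 + 6x^2 - 1

D f = 6x^2
S_{-3} f = -54x^3 - 1
(D + S_{-3}) f = -54x^3 + 6x^2 - 1


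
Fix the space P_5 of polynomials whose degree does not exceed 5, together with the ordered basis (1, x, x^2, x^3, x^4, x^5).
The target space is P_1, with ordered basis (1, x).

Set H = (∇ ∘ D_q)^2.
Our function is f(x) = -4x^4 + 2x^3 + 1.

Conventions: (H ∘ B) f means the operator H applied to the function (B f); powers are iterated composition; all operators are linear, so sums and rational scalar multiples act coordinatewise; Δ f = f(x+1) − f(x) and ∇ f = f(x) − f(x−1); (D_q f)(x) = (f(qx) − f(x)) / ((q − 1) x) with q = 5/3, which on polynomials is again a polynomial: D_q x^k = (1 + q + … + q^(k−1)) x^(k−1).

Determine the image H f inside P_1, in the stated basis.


the image equals g(x) = -8704/27

D_q f = -(1088/27)x^3 + (98/9)x^2
∇ D_q f = -(1088/9)x^2 + (428/3)x - 1382/27
D_q (∇ ∘ D_q) f = -(8704/27)x + 428/3
∇ D_q (∇ ∘ D_q) f = -8704/27


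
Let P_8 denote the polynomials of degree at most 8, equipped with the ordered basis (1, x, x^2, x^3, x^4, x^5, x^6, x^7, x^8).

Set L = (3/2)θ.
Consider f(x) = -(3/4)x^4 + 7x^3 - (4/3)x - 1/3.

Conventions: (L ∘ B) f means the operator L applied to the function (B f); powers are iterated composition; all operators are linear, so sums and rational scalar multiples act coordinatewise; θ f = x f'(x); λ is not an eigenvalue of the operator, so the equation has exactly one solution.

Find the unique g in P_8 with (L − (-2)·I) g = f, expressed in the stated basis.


the image equals g(x) = -(3/32)x^4 + (14/13)x^3 - (8/21)x - 1/6

write g with unknown coordinates in the stated basis and equate coefficients in (L − (-2)·I) g = f
solving from the highest basis element down gives g = -(3/32)x^4 + (14/13)x^3 - (8/21)x - 1/6
check: L g = -(9/16)x^4 + (63/13)x^3 - (4/7)x
so L g − (-2)·g = -(3/4)x^4 + 7x^3 - (4/3)x - 1/3 = f ✓


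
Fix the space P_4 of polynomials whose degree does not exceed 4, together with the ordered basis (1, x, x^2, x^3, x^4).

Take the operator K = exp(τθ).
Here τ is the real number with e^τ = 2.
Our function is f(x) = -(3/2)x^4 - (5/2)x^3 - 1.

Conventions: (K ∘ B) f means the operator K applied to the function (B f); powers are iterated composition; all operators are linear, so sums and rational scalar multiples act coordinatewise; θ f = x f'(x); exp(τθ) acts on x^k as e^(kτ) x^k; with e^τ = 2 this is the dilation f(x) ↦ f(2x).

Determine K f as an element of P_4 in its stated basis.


g(x) = -24x^4 - 20x^3 - 1

exp(τθ) x^k = e^(kτ) x^k; with e^τ = 2 this sends x^k to 2^k x^k
x^3 ↦ 8 x^3
x^4 ↦ 16 x^4
applying this coordinatewise to f: exp(τθ) f = -24x^4 - 20x^3 - 1


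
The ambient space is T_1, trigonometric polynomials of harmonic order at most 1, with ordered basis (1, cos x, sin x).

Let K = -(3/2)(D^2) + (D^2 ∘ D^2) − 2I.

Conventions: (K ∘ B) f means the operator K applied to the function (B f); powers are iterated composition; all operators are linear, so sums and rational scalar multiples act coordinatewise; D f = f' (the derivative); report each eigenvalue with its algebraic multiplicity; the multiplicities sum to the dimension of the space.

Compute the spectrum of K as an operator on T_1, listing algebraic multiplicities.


λ = -2 (multiplicity 1), λ = 1/2 (multiplicity 2)

image of 1: -2
image of cos x: (1/2)cos x
image of sin x: (1/2)sin x
the matrix is diagonal; its diagonal is (-2, 1/2, 1/2)
for a triangular matrix the eigenvalues are the diagonal entries, with algebraic multiplicity their repetition count


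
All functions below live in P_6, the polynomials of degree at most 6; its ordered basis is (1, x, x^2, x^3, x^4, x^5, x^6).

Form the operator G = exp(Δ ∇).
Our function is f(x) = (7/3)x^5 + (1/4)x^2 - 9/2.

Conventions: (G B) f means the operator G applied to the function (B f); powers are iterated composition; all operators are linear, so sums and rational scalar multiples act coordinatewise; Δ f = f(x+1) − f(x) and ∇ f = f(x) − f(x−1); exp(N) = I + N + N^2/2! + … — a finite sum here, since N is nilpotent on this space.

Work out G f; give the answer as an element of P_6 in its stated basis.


g(x) = (7/3)x^5 + (140/3)x^3 + (1/4)x^2 + (490/3)x - 4

order-1 term: (140/3)x^3 + (70/3)x + 1/2
order-2 term: 140x
the series for exp(Δ ∇) f terminates at order 2
exp(Δ ∇) f = (7/3)x^5 + (140/3)x^3 + (1/4)x^2 + (490/3)x - 4


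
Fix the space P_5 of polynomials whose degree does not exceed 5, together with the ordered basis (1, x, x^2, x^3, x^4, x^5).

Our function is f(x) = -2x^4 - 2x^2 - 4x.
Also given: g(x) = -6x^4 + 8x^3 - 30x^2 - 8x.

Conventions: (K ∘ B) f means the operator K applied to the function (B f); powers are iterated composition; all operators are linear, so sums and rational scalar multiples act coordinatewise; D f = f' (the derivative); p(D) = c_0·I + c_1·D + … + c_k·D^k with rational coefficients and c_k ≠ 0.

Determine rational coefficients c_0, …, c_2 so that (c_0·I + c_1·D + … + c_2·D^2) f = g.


D^0 f = -2x^4 - 2x^2 - 4x
D^1 f = -8x^3 - 4x - 4
D^2 f = -24x^2 - 4
matching coefficients of g against c_0 f + c_1 Df + … from the top degree down determines the c_i
solution: c_0 = 3, c_1 = -1, c_2 = 1

c_0 = 3, c_1 = -1, c_2 = 1


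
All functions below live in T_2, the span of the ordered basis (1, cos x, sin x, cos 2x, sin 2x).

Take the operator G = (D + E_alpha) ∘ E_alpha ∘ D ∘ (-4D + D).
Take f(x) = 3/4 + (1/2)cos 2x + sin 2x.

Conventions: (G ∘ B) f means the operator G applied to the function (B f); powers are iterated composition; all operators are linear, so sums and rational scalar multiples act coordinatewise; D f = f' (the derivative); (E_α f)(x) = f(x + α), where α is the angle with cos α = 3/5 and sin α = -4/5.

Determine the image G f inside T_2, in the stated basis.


D f = 2cos 2x - sin 2x
(-4D) f = -8cos 2x + 4sin 2x
D f = 2cos 2x - sin 2x
(-4D + D) f = -6cos 2x + 3sin 2x
D (-4D + D) f = 6cos 2x + 12sin 2x
E_alpha D (-4D + D) f = -(66/5)cos 2x + (12/5)sin 2x
D (E_alpha ∘ D) (-4D + D) f = (24/5)cos 2x + (132/5)sin 2x
E_alpha (E_alpha ∘ D) (-4D + D) f = (174/125)cos 2x - (1668/125)sin 2x
(D + E_alpha) (E_alpha ∘ D) (-4D + D) f = (774/125)cos 2x + (1632/125)sin 2x

the image equals g(x) = (774/125)cos 2x + (1632/125)sin 2x


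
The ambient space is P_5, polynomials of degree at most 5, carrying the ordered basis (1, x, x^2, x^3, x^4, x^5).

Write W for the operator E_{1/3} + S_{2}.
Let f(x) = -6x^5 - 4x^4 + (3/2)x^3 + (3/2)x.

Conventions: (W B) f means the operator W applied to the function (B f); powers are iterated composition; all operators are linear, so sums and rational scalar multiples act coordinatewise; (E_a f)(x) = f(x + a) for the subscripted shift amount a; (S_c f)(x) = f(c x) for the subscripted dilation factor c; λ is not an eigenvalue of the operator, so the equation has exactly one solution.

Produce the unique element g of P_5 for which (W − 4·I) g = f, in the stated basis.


the image equals g(x) = -(6/29)x^5 - (106/377)x^4 + (1587/3770)x^3 - (5323/33930)x^2 - (77294/50895)x - 15647/61074

write g with unknown coordinates in the stated basis and equate coefficients in (W − 4·I) g = f
solving from the highest basis element down gives g = -(6/29)x^5 - (106/377)x^4 + (1587/3770)x^3 - (5323/33930)x^2 - (77294/50895)x - 15647/61074
check: W g = -(198/29)x^5 - (1932/377)x^4 + (12003/3770)x^3 - (10646/16965)x^2 - (465667/101790)x - 31294/30537
so W g − 4·g = -6x^5 - 4x^4 + (3/2)x^3 + (3/2)x = f ✓


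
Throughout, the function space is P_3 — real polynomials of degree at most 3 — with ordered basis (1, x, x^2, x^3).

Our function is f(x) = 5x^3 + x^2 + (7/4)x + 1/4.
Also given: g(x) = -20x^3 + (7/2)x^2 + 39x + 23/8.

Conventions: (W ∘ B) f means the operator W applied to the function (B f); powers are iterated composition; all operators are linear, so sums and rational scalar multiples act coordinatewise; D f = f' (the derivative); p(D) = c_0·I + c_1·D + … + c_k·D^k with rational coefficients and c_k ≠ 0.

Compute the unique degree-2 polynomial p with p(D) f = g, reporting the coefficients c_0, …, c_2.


D^0 f = 5x^3 + x^2 + (7/4)x + 1/4
D^1 f = 15x^2 + 2x + 7/4
D^2 f = 30x + 2
matching coefficients of g against c_0 f + c_1 Df + … from the top degree down determines the c_i
solution: c_0 = -4, c_1 = 1/2, c_2 = 3/2

p(D) = -4·I + (1/2)·D + (3/2)·D^2, i.e. c_0 = -4, c_1 = 1/2, c_2 = 3/2


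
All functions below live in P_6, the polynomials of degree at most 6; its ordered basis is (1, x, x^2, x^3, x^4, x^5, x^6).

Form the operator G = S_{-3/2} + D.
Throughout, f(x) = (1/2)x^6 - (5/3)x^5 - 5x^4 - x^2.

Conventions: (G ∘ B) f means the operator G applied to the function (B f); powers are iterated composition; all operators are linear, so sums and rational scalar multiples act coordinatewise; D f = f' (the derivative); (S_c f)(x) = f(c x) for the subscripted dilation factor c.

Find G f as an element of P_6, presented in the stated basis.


S_{-3/2} f = (729/128)x^6 + (405/32)x^5 - (405/16)x^4 - (9/4)x^2
D f = 3x^5 - (25/3)x^4 - 20x^3 - 2x
(S_{-3/2} + D) f = (729/128)x^6 + (501/32)x^5 - (1615/48)x^4 - 20x^3 - (9/4)x^2 - 2x

the image equals g(x) = (729/128)x^6 + (501/32)x^5 - (1615/48)x^4 - 20x^3 - (9/4)x^2 - 2x


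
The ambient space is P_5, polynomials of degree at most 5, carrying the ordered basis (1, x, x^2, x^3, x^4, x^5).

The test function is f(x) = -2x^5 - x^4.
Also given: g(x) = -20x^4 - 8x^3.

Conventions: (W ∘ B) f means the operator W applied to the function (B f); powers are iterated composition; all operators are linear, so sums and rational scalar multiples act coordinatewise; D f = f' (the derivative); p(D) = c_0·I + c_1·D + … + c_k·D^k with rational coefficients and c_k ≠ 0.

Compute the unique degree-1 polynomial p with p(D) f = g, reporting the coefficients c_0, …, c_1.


c_0 = 0, c_1 = 2

D^0 f = -2x^5 - x^4
D^1 f = -10x^4 - 4x^3
matching coefficients of g against c_0 f + c_1 Df + … from the top degree down determines the c_i
solution: c_0 = 0, c_1 = 2


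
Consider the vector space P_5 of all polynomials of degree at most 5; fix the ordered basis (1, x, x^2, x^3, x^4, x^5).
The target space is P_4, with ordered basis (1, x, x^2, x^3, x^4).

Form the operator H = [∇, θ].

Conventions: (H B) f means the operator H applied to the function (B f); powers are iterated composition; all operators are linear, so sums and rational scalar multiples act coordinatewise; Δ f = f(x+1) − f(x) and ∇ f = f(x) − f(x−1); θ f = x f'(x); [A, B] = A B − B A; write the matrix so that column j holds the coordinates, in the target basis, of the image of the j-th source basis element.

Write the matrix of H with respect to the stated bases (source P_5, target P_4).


the matrix is [[0, 1, -2, 3, -4, 5]; [0, 0, 2, -6, 12, -20]; [0, 0, 0, 3, -12, 30]; [0, 0, 0, 0, 4, -20]; [0, 0, 0, 0, 0, 5]] (rows listed top to bottom)

image of 1: 0
image of x: 1
image of x^2: 2x - 2
image of x^3: 3x^2 - 6x + 3
image of x^4: 4x^3 - 12x^2 + 12x - 4
image of x^5: 5x^4 - 20x^3 + 30x^2 - 20x + 5
each image's coordinates form column j of the matrix


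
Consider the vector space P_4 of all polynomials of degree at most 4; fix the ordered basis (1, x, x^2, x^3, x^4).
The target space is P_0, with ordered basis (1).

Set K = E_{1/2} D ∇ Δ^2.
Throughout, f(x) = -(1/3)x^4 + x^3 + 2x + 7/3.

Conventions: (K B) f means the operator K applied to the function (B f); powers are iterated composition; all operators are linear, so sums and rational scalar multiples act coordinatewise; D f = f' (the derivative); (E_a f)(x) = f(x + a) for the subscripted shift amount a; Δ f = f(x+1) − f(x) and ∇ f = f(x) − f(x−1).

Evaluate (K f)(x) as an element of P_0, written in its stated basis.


the result is g(x) = -8

Δ f = -(4/3)x^3 + x^2 + (5/3)x + 8/3
Δ Δ f = -4x^2 - 2x + 4/3
∇ Δ^2 f = -8x + 2
D ∇ Δ^2 f = -8
E_{1/2} D ∇ Δ^2 f = -8


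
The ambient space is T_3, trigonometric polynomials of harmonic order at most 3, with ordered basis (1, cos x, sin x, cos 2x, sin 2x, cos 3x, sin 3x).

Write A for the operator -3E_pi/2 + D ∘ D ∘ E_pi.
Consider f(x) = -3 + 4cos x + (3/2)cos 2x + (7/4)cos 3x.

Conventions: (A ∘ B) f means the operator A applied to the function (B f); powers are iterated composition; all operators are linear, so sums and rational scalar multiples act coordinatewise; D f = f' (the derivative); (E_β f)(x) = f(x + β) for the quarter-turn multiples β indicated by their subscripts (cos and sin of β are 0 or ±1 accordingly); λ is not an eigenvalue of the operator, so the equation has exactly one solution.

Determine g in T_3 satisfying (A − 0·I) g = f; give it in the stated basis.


write g with unknown coordinates in the stated basis and equate coefficients in (A − 0·I) g = f
solving from the highest basis element down gives g = 1 + (2/5)cos x - (6/5)sin x - (3/2)cos 2x + (7/40)cos 3x + (7/120)sin 3x
check: A g = -3 + 4cos x + (3/2)cos 2x + (7/4)cos 3x
so A g − 0·g = -3 + 4cos x + (3/2)cos 2x + (7/4)cos 3x = f ✓

the result is g(x) = 1 + (2/5)cos x - (6/5)sin x - (3/2)cos 2x + (7/40)cos 3x + (7/120)sin 3x


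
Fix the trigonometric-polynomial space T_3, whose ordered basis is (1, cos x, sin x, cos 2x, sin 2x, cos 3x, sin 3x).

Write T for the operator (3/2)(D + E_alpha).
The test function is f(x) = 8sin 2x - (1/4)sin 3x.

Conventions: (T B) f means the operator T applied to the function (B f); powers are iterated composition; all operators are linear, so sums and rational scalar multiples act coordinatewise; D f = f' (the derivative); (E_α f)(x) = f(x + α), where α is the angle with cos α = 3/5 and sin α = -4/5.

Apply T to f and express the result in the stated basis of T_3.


the result is g(x) = (312/25)cos 2x - (84/25)sin 2x - (993/1000)cos 3x + (351/1000)sin 3x

D f = 16cos 2x - (3/4)cos 3x
E_alpha f = -(192/25)cos 2x - (56/25)sin 2x + (11/125)cos 3x + (117/500)sin 3x
(D + E_alpha) f = (208/25)cos 2x - (56/25)sin 2x - (331/500)cos 3x + (117/500)sin 3x
((3/2)(D + E_alpha)) f = (312/25)cos 2x - (84/25)sin 2x - (993/1000)cos 3x + (351/1000)sin 3x


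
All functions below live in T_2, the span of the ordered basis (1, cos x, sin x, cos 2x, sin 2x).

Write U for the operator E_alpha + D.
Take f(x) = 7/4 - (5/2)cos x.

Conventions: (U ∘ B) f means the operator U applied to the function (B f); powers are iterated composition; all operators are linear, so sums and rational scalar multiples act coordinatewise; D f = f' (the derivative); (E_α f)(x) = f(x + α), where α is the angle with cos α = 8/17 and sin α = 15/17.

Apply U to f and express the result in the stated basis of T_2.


E_alpha f = 7/4 - (20/17)cos x + (75/34)sin x
D f = (5/2)sin x
(E_alpha + D) f = 7/4 - (20/17)cos x + (80/17)sin x

the result is g(x) = 7/4 - (20/17)cos x + (80/17)sin x


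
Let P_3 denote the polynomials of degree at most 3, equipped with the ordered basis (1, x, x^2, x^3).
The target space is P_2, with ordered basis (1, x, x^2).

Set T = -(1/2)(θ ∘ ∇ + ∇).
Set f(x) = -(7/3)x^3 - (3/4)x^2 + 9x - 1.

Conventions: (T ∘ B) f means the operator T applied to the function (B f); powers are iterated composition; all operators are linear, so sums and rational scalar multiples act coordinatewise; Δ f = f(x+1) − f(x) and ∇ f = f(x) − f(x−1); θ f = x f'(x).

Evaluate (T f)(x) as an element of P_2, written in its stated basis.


∇ f = -7x^2 + (11/2)x + 89/12
θ ∇ f = -14x^2 + (11/2)x
∇ f = -7x^2 + (11/2)x + 89/12
(θ ∘ ∇ + ∇) f = -21x^2 + 11x + 89/12
(-(1/2)(θ ∘ ∇ + ∇)) f = (21/2)x^2 - (11/2)x - 89/24

the result is g(x) = (21/2)x^2 - (11/2)x - 89/24


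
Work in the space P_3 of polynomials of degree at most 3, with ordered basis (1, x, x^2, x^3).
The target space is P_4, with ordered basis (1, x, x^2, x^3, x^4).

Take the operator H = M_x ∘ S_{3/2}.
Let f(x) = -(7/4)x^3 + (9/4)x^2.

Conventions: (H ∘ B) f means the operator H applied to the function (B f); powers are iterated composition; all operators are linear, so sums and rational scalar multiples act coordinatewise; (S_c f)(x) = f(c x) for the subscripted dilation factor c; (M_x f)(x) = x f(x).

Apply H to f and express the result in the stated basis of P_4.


S_{3/2} f = -(189/32)x^3 + (81/16)x^2
M_x S_{3/2} f = -(189/32)x^4 + (81/16)x^3

the image equals g(x) = -(189/32)x^4 + (81/16)x^3


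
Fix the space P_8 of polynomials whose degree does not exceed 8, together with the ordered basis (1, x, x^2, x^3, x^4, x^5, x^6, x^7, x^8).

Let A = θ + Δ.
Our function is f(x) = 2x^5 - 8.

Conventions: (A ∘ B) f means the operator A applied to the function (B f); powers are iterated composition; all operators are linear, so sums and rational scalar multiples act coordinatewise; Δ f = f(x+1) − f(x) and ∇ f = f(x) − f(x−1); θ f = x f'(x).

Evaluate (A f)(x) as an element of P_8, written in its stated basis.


θ f = 10x^5
Δ f = 10x^4 + 20x^3 + 20x^2 + 10x + 2
(θ + Δ) f = 10x^5 + 10x^4 + 20x^3 + 20x^2 + 10x + 2

the image equals g(x) = 10x^5 + 10x^4 + 20x^3 + 20x^2 + 10x + 2


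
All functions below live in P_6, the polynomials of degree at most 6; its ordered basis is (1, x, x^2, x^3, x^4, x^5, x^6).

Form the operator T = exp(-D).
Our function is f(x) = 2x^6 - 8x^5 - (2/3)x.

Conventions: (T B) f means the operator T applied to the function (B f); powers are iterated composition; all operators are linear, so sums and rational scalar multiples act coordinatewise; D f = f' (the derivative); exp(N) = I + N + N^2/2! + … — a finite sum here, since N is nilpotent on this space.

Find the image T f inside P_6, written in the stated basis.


the image equals g(x) = 2x^6 - 20x^5 + 70x^4 - 120x^3 + 110x^2 - (158/3)x + 32/3

order-1 term: -12x^5 + 40x^4 + 2/3
order-2 term: 30x^4 - 80x^3
order-3 term: -40x^3 + 80x^2
order-4 term: 30x^2 - 40x
order-5 term: -12x + 8
order-6 term: 2
the series for exp(-D) f terminates at order 6
exp(-D) f = 2x^6 - 20x^5 + 70x^4 - 120x^3 + 110x^2 - (158/3)x + 32/3


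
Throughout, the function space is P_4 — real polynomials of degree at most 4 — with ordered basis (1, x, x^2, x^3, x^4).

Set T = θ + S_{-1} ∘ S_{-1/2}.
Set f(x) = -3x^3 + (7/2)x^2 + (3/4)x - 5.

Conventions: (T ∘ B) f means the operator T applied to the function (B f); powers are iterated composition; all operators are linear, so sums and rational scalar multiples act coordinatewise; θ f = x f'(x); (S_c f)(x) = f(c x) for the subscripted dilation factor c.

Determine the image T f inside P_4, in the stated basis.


the result is g(x) = -(75/8)x^3 + (63/8)x^2 + (9/8)x - 5

θ f = -9x^3 + 7x^2 + (3/4)x
S_{-1/2} f = (3/8)x^3 + (7/8)x^2 - (3/8)x - 5
S_{-1} S_{-1/2} f = -(3/8)x^3 + (7/8)x^2 + (3/8)x - 5
(θ + S_{-1} ∘ S_{-1/2}) f = -(75/8)x^3 + (63/8)x^2 + (9/8)x - 5


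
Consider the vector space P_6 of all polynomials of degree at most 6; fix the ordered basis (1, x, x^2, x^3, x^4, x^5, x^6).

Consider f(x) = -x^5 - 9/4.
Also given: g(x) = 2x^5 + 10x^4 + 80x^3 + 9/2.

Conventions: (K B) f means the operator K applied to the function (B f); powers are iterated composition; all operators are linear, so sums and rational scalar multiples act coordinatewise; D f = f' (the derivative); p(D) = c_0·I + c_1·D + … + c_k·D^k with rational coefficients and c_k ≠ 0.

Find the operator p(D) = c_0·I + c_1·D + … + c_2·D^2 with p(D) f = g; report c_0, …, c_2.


D^0 f = -x^5 - 9/4
D^1 f = -5x^4
D^2 f = -20x^3
matching coefficients of g against c_0 f + c_1 Df + … from the top degree down determines the c_i
solution: c_0 = -2, c_1 = -2, c_2 = -4

p(D) = -2·I − 2·D − 4·D^2, i.e. c_0 = -2, c_1 = -2, c_2 = -4


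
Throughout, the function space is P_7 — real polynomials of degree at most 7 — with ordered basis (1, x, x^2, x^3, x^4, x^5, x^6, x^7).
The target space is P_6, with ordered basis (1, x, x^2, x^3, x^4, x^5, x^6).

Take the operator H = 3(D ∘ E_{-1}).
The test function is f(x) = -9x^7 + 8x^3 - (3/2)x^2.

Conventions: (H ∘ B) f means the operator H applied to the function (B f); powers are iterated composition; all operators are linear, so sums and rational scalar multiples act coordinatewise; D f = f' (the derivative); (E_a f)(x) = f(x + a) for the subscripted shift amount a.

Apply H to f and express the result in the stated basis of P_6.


E_{-1} f = -9x^7 + 63x^6 - 189x^5 + 315x^4 - 307x^3 + (327/2)x^2 - 36x - 1/2
D E_{-1} f = -63x^6 + 378x^5 - 945x^4 + 1260x^3 - 921x^2 + 327x - 36
(3(D ∘ E_{-1})) f = -189x^6 + 1134x^5 - 2835x^4 + 3780x^3 - 2763x^2 + 981x - 108

the result is g(x) = -189x^6 + 1134x^5 - 2835x^4 + 3780x^3 - 2763x^2 + 981x - 108


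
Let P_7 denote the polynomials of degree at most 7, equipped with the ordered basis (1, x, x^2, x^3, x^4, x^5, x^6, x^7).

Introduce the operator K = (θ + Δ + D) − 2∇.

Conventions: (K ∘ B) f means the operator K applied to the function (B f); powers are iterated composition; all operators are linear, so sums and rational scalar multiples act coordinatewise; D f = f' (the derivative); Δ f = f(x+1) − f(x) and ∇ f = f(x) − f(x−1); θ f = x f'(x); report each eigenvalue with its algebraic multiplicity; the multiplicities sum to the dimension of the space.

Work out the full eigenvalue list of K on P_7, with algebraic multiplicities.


image of 1: 0
image of x: x
image of x^2: 2x^2 + 3
image of x^3: 3x^3 + 9x - 1
image of x^4: 4x^4 + 18x^2 - 4x + 3
image of x^5: 5x^5 + 30x^3 - 10x^2 + 15x - 1
image of x^6: 6x^6 + 45x^4 - 20x^3 + 45x^2 - 6x + 3
image of x^7: 7x^7 + 63x^5 - 35x^4 + 105x^3 - 21x^2 + 21x - 1
the matrix is upper triangular; its diagonal is (0, 1, 2, 3, 4, 5, 6, 7)
for a triangular matrix the eigenvalues are the diagonal entries, with algebraic multiplicity their repetition count

λ = 0 (multiplicity 1), λ = 1 (multiplicity 1), λ = 2 (multiplicity 1), λ = 3 (multiplicity 1), λ = 4 (multiplicity 1), λ = 5 (multiplicity 1), λ = 6 (multiplicity 1), λ = 7 (multiplicity 1)


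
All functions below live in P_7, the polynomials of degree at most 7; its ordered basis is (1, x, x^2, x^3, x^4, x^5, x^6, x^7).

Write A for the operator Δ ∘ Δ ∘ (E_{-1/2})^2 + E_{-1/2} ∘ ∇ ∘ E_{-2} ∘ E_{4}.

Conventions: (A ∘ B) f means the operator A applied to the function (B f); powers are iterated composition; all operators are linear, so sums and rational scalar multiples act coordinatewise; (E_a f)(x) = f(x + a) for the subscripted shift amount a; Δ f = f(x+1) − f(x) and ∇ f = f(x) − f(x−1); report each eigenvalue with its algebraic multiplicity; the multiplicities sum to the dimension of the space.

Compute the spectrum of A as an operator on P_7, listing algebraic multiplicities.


image of 1: 0
image of x: 1
image of x^2: 2x + 4
image of x^3: 3x^2 + 12x + 13/4
image of x^4: 4x^3 + 24x^2 + 13x + 7
image of x^5: 5x^4 + 40x^3 + (65/2)x^2 + 35x + 121/16
image of x^6: 6x^5 + 60x^4 + 65x^3 + 105x^2 + (363/8)x + 107/8
image of x^7: 7x^6 + 84x^5 + (455/4)x^4 + 245x^3 + (2541/16)x^2 + (749/8)x + 1093/64
the matrix is upper triangular; its diagonal is (0, 0, 0, 0, 0, 0, 0, 0)
for a triangular matrix the eigenvalues are the diagonal entries, with algebraic multiplicity their repetition count

λ = 0 (multiplicity 8)


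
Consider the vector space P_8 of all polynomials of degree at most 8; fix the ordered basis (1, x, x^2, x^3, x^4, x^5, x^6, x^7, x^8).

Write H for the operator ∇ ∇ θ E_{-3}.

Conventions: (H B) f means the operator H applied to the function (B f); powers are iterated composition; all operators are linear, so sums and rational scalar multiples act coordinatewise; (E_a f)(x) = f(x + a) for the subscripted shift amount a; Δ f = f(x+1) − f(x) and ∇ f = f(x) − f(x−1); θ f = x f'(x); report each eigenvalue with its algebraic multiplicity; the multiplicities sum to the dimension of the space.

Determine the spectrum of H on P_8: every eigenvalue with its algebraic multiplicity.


image of 1: 0
image of x: 0
image of x^2: 4
image of x^3: 18x - 54
image of x^4: 48x^2 - 312x + 488
image of x^5: 100x^3 - 1020x^2 + 3410x - 3690
image of x^6: 180x^4 - 2520x^3 + 13140x^2 - 30060x + 25212
image of x^7: 294x^5 - 5250x^4 + 37450x^3 - 132930x^2 + 233618x - 161406
image of x^8: 448x^6 - 9744x^5 + 88480x^4 - 428400x^3 + 1163008x^2 - 1671600x + 987856
the matrix is upper triangular; its diagonal is (0, 0, 0, 0, 0, 0, 0, 0, 0)
for a triangular matrix the eigenvalues are the diagonal entries, with algebraic multiplicity their repetition count

λ = 0 (multiplicity 9)


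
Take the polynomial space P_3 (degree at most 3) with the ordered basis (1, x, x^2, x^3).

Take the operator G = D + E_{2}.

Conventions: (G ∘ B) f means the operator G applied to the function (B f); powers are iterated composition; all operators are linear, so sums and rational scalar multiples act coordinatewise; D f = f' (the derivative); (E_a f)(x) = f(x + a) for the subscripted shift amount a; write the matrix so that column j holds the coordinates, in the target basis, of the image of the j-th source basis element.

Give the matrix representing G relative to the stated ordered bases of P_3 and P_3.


the matrix is [[1, 3, 4, 8]; [0, 1, 6, 12]; [0, 0, 1, 9]; [0, 0, 0, 1]] (rows listed top to bottom)

image of 1: 1
image of x: x + 3
image of x^2: x^2 + 6x + 4
image of x^3: x^3 + 9x^2 + 12x + 8
each image's coordinates form column j of the matrix


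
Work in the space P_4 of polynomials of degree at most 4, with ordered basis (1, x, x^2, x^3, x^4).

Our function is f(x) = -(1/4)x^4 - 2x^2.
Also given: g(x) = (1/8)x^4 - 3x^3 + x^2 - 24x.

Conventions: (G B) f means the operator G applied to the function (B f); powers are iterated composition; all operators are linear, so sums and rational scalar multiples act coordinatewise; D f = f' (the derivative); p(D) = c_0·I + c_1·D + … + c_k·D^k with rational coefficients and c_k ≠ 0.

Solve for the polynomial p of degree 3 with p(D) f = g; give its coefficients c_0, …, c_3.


D^0 f = -(1/4)x^4 - 2x^2
D^1 f = -x^3 - 4x
D^2 f = -3x^2 - 4
D^3 f = -6x
matching coefficients of g against c_0 f + c_1 Df + … from the top degree down determines the c_i
solution: c_0 = -1/2, c_1 = 3, c_2 = 0, c_3 = 2

c_0 = -1/2, c_1 = 3, c_2 = 0, c_3 = 2


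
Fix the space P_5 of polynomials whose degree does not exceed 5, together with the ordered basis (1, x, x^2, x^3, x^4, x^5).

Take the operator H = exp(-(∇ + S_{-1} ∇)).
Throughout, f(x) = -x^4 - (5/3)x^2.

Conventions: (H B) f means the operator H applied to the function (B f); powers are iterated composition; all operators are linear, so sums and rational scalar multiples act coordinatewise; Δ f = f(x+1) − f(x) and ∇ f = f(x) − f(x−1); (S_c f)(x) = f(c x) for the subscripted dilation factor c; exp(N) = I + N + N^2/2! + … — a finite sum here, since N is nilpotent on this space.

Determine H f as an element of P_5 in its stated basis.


the image equals g(x) = -x^4 - (41/3)x^2 - 52/3

order-1 term: -12x^2 - 16/3
order-2 term: -12
the series for exp(-(∇ + S_{-1} ∇)) f terminates at order 2
exp(-(∇ + S_{-1} ∇)) f = -x^4 - (41/3)x^2 - 52/3


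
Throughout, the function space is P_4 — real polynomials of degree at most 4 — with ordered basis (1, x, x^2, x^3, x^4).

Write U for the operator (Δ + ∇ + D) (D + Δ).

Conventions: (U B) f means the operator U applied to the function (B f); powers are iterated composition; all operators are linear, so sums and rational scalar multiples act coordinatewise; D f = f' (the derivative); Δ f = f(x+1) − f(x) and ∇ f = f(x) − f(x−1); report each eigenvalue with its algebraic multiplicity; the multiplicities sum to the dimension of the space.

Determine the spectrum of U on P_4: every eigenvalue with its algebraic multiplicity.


λ = 0 (multiplicity 5)

image of 1: 0
image of x: 0
image of x^2: 12
image of x^3: 36x + 9
image of x^4: 72x^2 + 36x + 28
the matrix is upper triangular; its diagonal is (0, 0, 0, 0, 0)
for a triangular matrix the eigenvalues are the diagonal entries, with algebraic multiplicity their repetition count
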